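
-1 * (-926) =926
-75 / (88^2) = -75 / 7744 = -0.01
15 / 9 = 5 / 3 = 1.67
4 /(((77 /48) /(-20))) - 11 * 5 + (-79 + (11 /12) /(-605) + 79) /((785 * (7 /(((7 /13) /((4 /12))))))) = -1648107507 /15715700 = -104.87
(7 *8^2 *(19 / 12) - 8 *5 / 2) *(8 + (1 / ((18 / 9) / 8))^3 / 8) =33088 / 3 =11029.33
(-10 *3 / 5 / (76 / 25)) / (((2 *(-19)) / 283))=21225 / 1444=14.70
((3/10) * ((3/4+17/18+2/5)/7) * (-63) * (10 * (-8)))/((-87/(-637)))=16562/5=3312.40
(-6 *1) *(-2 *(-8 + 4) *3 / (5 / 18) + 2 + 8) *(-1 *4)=2313.60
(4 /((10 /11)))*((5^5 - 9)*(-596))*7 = -285998944 /5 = -57199788.80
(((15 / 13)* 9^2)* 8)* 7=68040 / 13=5233.85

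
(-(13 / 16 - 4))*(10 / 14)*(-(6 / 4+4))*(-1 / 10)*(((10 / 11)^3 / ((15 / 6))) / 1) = 1275 / 3388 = 0.38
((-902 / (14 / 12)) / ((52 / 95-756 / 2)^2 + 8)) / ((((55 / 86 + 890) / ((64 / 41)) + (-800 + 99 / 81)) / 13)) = 238284259200 / 770867436838289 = 0.00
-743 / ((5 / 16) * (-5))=475.52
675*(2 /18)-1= 74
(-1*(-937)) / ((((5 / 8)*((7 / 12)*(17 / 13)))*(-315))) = -389792 / 62475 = -6.24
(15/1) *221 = 3315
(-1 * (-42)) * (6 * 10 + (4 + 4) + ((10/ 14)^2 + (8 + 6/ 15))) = 113058/ 35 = 3230.23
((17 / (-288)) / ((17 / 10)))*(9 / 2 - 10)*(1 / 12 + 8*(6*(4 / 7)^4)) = 8242135 / 8297856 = 0.99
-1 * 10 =-10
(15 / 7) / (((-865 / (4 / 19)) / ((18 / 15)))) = -72 / 115045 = -0.00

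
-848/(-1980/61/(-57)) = -245708/165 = -1489.14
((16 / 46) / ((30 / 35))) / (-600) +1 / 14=2563 / 36225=0.07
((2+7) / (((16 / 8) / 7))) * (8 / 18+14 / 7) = 77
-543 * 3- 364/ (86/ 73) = -83333/ 43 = -1937.98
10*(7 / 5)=14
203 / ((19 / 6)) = 1218 / 19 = 64.11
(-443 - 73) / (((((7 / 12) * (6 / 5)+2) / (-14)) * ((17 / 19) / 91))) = 41634320 / 153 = 272119.74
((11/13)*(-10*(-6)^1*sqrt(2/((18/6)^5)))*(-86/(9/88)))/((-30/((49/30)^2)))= 99939224*sqrt(6)/710775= 344.41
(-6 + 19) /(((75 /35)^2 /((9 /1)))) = 637 /25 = 25.48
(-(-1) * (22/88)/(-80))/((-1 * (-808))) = -1/258560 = -0.00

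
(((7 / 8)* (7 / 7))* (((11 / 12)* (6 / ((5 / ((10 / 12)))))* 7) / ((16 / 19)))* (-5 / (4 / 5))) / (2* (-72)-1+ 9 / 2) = 256025 / 863232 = 0.30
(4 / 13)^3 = 64 / 2197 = 0.03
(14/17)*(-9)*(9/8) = -567/68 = -8.34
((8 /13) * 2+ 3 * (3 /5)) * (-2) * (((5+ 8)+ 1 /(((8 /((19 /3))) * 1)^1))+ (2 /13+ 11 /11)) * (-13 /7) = 918611 /5460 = 168.24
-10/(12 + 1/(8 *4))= -64/77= -0.83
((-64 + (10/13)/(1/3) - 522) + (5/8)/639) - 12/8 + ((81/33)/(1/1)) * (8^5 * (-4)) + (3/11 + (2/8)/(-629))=-148199726347663/459809064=-322307.10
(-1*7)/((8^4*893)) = -7/3657728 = -0.00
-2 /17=-0.12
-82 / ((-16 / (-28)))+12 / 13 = -3707 / 26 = -142.58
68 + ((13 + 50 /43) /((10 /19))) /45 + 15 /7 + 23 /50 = 1607359 /22575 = 71.20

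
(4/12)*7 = 7/3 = 2.33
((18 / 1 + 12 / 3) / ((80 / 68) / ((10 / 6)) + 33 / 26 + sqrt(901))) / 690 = -1414842 / 20154996025 + 2149004 * sqrt(901) / 60464988075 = 0.00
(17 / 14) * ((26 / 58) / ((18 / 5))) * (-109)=-120445 / 7308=-16.48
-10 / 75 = -2 / 15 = -0.13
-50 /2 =-25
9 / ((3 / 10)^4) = 10000 / 9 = 1111.11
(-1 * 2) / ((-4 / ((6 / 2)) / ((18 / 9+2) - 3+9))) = 15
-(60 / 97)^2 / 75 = -48 / 9409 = -0.01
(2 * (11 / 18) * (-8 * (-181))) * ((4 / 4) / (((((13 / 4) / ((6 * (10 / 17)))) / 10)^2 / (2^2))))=40775680000 / 48841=834865.79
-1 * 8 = -8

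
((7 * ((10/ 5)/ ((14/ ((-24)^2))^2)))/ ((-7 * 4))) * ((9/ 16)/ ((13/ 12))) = -279936/ 637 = -439.46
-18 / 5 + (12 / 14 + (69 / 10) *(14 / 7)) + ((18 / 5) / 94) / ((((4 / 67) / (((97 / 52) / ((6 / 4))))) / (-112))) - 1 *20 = -98.29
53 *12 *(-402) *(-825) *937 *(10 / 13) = 1976408478000 / 13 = 152031421384.62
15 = 15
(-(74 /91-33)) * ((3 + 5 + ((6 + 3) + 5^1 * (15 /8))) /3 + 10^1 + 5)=1672459 /2184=765.78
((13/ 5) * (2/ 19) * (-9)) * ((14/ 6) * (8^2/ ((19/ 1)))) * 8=-279552/ 1805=-154.88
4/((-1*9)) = -4/9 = -0.44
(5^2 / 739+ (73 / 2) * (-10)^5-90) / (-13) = 2697416485 / 9607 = 280776.15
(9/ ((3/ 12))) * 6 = 216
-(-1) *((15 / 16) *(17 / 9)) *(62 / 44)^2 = 81685 / 23232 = 3.52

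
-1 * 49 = -49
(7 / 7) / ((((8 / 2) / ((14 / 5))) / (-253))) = -1771 / 10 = -177.10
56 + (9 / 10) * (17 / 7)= 4073 / 70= 58.19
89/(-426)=-89/426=-0.21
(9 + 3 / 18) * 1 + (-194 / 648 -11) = -691 / 324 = -2.13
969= 969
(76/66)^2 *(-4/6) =-2888/3267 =-0.88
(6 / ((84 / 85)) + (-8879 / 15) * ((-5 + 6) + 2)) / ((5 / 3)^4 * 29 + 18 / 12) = -10034361 / 1277255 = -7.86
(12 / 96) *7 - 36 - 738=-6185 / 8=-773.12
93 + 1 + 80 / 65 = 1238 / 13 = 95.23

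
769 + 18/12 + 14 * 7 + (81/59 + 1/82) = 2104252/2419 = 869.89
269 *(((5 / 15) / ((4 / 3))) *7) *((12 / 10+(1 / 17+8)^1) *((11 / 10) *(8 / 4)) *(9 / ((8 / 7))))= 1026971253 / 13600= 75512.59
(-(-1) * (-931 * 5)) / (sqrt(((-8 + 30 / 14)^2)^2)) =-228095 / 1681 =-135.69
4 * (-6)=-24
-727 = -727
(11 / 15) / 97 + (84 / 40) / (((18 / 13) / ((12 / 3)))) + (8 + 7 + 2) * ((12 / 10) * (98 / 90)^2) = 9907048 / 327375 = 30.26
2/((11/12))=24/11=2.18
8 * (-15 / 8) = -15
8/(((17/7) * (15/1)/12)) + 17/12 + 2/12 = 4303/1020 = 4.22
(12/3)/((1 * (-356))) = -1/89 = -0.01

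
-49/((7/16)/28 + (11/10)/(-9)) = 141120/307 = 459.67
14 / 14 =1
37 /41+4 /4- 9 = -7.10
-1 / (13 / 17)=-17 / 13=-1.31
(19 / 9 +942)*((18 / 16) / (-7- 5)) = -8497 / 96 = -88.51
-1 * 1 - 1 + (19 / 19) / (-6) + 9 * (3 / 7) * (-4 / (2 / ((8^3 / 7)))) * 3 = -498301 / 294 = -1694.90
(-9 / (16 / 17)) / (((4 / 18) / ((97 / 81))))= -1649 / 32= -51.53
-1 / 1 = -1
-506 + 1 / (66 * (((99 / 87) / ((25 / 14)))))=-15428227 / 30492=-505.98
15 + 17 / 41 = 632 / 41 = 15.41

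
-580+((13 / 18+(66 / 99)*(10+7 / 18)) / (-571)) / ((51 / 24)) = -152013272 / 262089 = -580.01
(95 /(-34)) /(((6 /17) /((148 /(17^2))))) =-3515 /867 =-4.05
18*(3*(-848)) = -45792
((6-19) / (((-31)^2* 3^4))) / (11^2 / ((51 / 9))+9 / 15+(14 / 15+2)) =-1105 / 164659662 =-0.00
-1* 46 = -46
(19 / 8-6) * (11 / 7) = -319 / 56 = -5.70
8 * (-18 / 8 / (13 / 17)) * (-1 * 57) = 17442 / 13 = 1341.69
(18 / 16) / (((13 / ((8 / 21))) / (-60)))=-180 / 91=-1.98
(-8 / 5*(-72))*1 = 576 / 5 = 115.20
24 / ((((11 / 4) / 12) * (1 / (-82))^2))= 7746048 / 11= 704186.18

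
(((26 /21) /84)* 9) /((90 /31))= 403 /8820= 0.05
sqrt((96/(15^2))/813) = 4*sqrt(542)/4065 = 0.02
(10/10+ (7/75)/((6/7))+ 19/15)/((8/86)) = 45967/1800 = 25.54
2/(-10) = -1/5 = -0.20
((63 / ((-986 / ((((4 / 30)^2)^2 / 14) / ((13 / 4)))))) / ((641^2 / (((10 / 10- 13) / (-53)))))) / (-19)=64 / 4972068156193125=0.00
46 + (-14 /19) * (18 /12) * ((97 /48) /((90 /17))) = 1247017 /27360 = 45.58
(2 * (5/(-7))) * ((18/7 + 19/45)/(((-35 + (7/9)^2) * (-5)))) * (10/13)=-16974/887341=-0.02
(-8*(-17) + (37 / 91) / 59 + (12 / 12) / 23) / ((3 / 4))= 67201808 / 370461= 181.40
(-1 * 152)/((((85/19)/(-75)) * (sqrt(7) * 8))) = 5415 * sqrt(7)/119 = 120.39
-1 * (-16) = 16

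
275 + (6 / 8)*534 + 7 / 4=2709 / 4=677.25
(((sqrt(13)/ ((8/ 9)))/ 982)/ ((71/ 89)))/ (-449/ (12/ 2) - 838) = -2403 * sqrt(13)/ 1527469576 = -0.00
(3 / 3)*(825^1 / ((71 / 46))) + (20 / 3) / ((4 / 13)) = 118465 / 213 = 556.17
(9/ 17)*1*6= 54/ 17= 3.18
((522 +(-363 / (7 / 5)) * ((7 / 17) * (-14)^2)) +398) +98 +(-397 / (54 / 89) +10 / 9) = -20561.09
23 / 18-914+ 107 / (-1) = -18355 / 18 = -1019.72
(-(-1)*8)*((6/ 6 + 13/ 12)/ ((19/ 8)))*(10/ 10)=400/ 57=7.02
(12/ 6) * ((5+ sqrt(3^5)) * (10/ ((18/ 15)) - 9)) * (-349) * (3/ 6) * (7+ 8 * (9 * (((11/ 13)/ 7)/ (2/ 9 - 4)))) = 25354850/ 4641+ 15212910 * sqrt(3)/ 1547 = 22495.90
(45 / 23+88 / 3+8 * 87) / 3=50183 / 207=242.43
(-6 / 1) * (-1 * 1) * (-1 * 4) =-24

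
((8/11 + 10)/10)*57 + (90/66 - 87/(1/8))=-34842/55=-633.49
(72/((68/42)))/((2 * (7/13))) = 702/17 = 41.29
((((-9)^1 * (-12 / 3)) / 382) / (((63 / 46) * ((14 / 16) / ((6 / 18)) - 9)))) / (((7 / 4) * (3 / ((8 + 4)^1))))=-11776 / 477309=-0.02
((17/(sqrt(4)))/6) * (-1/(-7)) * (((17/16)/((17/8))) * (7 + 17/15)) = 1037/1260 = 0.82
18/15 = 6/5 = 1.20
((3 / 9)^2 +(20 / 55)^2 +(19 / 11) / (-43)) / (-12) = -4757 / 280962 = -0.02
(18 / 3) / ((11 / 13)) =78 / 11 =7.09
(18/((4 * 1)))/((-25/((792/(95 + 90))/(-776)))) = 891/897250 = 0.00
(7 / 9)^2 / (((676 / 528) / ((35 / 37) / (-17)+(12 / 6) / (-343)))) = -194524 / 6696963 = -0.03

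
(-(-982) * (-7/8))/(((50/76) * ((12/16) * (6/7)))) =-457121/225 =-2031.65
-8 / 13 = -0.62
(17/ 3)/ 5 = 17/ 15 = 1.13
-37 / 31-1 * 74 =-2331 / 31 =-75.19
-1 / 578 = -0.00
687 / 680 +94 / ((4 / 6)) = 96567 / 680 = 142.01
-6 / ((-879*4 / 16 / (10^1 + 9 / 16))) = 169 / 586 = 0.29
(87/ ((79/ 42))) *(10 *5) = 182700/ 79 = 2312.66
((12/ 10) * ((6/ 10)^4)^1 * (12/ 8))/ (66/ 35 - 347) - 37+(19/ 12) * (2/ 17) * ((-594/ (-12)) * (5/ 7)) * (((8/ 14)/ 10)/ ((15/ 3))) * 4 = -230790154424/ 6288629375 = -36.70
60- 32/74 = 2204/37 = 59.57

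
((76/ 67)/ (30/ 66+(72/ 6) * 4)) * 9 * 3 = 22572/ 35711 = 0.63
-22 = -22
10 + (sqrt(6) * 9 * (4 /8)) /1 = 10 + 9 * sqrt(6) /2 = 21.02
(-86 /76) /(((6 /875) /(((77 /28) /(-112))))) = 4.05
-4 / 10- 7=-37 / 5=-7.40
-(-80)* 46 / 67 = 3680 / 67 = 54.93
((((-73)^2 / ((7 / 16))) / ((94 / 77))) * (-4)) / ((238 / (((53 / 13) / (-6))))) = 24854456 / 218127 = 113.94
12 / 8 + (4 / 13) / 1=47 / 26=1.81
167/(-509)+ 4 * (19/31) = 33507/15779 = 2.12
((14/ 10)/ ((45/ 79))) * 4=2212/ 225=9.83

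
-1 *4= -4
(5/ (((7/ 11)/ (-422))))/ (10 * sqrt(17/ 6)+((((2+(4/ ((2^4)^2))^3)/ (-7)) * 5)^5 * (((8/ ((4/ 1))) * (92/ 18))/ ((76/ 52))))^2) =-65733997837765298267676908799902401091262237848406485131974609825109532014094986843342790644679234638923672093568731055128576000000000/ 34329694381672267413680740607991881661529752470374799724189139360100236266902710169116741346193623734448124418494450108661839881033531+63261687707108062222958018966016308663462730773716767683872933043878029064523751761559811337203086072540063251472979437674190340096 * sqrt(102)/ 34329694381672267413680740607991881661529752470374799724189139360100236266902710169116741346193623734448124418494450108661839881033531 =-1.90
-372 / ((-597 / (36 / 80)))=0.28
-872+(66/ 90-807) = -25174/ 15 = -1678.27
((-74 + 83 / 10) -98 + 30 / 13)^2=440202361 / 16900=26047.48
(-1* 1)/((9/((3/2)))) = -1/6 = -0.17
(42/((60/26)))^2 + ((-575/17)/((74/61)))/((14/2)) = 72045611/220150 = 327.26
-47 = -47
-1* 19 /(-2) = 19 /2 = 9.50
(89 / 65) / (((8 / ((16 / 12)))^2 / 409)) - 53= -87619 / 2340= -37.44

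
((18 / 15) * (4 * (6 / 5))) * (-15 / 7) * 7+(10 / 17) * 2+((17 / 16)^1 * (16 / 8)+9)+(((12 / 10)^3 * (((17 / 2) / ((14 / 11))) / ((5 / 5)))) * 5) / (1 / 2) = 983111 / 23800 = 41.31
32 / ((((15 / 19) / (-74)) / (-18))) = 269952 / 5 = 53990.40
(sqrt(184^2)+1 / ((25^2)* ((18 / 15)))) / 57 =138001 / 42750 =3.23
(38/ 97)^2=1444/ 9409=0.15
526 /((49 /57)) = 29982 /49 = 611.88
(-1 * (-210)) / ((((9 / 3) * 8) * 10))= 7 / 8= 0.88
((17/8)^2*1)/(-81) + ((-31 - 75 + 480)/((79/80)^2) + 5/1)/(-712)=-19458409/32353344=-0.60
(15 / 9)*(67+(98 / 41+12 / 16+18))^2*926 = 483712362875 / 40344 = 11989697.67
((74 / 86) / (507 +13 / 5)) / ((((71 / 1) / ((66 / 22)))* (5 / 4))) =111 / 1944761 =0.00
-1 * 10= -10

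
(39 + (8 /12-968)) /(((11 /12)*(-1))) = 1012.73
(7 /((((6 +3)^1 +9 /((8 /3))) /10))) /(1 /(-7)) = -3920 /99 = -39.60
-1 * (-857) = 857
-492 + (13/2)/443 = -435899/886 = -491.99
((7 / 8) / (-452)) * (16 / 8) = -7 / 1808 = -0.00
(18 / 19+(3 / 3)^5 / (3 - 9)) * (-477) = -14151 / 38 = -372.39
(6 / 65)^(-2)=4225 / 36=117.36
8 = 8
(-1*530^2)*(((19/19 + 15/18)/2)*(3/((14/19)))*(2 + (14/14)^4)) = -44031075/14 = -3145076.79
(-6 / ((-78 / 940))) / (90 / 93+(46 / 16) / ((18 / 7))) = 4196160 / 121043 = 34.67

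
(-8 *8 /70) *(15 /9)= -32 /21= -1.52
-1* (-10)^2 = -100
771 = 771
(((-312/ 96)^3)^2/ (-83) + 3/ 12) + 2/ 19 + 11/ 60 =-1323455477/ 96890880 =-13.66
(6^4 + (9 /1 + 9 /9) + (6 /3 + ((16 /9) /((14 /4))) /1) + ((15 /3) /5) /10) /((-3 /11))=-9068653 /1890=-4798.23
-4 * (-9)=36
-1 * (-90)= 90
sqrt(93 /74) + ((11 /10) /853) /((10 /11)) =121 /85300 + sqrt(6882) /74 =1.12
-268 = -268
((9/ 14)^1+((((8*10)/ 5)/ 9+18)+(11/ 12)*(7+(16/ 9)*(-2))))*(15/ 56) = 89125/ 14112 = 6.32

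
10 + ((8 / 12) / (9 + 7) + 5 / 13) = 10.43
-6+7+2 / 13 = 15 / 13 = 1.15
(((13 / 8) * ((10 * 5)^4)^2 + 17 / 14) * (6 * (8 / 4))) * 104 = 554531250000010608 / 7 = 79218750000001515.43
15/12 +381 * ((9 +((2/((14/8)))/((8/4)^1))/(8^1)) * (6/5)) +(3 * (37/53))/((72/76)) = 92399431/22260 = 4150.92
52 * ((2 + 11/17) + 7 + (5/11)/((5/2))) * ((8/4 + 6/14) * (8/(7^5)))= 764608/1294139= 0.59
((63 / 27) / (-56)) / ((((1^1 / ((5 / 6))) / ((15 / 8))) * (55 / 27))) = -45 / 1408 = -0.03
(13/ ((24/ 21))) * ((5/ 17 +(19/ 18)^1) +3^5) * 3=8338.43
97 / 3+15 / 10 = 203 / 6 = 33.83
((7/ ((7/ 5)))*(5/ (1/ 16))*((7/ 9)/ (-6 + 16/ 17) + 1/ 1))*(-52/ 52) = -131000/ 387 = -338.50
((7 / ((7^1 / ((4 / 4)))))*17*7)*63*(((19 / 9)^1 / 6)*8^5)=86436522.67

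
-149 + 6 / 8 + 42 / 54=-5309 / 36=-147.47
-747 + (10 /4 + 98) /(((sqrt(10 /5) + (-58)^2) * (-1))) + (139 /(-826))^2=-411969878409359 /551498018596 + 201 * sqrt(2) /22632988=-747.00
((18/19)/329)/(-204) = -3/212534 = -0.00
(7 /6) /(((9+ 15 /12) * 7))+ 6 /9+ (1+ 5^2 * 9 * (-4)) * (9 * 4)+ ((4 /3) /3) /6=-35826110 /1107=-32363.24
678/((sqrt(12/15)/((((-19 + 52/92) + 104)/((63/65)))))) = 4818320 * sqrt(5)/161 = 66919.82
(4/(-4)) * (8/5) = -8/5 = -1.60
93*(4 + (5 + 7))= 1488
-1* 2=-2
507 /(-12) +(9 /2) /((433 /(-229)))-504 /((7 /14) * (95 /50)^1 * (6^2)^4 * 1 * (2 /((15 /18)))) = -25696118551 /575758368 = -44.63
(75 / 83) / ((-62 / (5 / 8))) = -375 / 41168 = -0.01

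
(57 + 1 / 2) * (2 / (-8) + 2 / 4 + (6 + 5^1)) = 5175 / 8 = 646.88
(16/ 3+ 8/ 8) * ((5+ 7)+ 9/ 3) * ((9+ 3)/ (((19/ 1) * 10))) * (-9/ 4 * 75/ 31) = -2025/ 62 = -32.66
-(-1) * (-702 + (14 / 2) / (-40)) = -28087 / 40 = -702.18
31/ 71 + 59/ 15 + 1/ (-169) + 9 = 2405326/ 179985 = 13.36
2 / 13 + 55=717 / 13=55.15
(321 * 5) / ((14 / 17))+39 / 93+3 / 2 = 423334 / 217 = 1950.85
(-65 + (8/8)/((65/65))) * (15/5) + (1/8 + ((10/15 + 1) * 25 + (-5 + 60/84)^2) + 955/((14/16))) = 1128475/1176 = 959.59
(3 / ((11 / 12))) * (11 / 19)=36 / 19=1.89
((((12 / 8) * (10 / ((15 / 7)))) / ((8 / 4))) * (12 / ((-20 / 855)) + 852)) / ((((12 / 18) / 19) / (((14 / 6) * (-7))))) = -2209263 / 4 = -552315.75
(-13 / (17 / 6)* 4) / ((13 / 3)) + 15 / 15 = -55 / 17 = -3.24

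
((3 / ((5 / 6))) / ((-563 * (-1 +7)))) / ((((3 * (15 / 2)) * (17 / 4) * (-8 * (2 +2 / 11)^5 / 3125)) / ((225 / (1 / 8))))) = 503284375 / 3175428096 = 0.16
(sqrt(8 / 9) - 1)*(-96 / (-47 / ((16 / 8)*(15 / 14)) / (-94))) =2880 / 7 - 1920*sqrt(2) / 7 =23.53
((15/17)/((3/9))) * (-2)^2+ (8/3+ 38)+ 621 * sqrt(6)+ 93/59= 158969/3009+ 621 * sqrt(6)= 1573.96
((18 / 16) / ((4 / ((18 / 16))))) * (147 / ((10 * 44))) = 11907 / 112640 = 0.11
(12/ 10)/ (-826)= -3/ 2065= -0.00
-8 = -8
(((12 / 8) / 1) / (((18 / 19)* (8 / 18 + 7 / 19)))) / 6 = 361 / 1112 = 0.32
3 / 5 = 0.60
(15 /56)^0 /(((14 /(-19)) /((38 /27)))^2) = 130321 /35721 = 3.65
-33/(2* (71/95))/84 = -1045/3976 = -0.26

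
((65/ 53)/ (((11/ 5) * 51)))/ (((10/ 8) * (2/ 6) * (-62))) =-130/ 307241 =-0.00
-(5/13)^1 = -0.38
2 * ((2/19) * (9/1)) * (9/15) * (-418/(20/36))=-21384/25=-855.36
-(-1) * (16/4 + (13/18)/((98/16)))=1816/441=4.12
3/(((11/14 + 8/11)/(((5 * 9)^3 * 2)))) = 84199500/233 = 361371.24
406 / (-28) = -29 / 2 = -14.50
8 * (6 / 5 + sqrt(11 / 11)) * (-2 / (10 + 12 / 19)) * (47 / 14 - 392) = 1286.75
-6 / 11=-0.55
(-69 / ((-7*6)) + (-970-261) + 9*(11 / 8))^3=-1802405970.11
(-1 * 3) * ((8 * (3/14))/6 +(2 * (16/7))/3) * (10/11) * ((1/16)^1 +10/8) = -285/44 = -6.48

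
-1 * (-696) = 696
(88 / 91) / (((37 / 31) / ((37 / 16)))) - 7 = -933 / 182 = -5.13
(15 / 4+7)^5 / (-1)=-147008443 / 1024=-143562.93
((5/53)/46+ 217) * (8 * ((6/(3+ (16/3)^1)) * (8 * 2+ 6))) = 838016784/30475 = 27498.50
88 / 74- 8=-6.81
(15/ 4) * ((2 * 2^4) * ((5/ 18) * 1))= 100/ 3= 33.33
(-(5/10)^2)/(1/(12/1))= -3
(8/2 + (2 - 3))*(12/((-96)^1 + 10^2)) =9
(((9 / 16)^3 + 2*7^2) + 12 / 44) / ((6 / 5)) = 22178975 / 270336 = 82.04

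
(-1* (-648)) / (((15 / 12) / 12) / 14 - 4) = -435456 / 2683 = -162.30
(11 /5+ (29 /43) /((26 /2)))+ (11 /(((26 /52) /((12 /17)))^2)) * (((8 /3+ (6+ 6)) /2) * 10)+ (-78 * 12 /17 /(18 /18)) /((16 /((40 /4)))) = 1272691491 /807755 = 1575.59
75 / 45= 5 / 3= 1.67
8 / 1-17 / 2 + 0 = -1 / 2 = -0.50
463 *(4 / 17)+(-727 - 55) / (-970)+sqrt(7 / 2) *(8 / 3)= 4 *sqrt(14) / 3+904867 / 8245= 114.74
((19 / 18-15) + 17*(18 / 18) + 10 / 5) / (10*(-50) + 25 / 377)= -4901 / 484650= -0.01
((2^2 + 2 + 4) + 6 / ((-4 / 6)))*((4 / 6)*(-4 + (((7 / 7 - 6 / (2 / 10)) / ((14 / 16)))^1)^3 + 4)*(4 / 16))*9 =-18730752 / 343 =-54608.61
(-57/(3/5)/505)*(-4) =76/101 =0.75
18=18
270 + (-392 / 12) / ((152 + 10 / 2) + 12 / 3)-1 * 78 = 13234 / 69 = 191.80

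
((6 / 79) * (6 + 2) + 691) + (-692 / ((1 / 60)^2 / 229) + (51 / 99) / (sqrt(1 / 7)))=-45068244563 / 79 + 17 * sqrt(7) / 33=-570484107.03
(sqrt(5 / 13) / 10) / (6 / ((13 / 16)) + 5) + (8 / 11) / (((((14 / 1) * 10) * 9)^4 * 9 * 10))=1 / 311908627800000 + sqrt(65) / 1610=0.01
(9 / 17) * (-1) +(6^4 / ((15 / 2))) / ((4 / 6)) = 21987 / 85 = 258.67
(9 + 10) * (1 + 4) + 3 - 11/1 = 87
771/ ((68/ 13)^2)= 28.18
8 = 8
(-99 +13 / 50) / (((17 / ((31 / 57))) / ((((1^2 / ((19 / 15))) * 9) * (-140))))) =19283922 / 6137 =3142.24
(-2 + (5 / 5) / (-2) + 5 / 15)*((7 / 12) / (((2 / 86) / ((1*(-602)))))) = 1177813 / 36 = 32717.03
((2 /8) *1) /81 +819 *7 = 1857493 /324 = 5733.00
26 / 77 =0.34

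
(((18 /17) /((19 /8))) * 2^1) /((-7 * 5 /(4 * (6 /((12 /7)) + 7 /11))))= -7488 /17765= -0.42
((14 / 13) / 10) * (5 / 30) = 0.02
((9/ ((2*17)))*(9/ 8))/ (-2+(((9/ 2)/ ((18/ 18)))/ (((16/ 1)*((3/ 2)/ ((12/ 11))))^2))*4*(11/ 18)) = -297/ 1972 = -0.15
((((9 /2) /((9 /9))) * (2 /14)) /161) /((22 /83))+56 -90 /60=2703293 /49588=54.52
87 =87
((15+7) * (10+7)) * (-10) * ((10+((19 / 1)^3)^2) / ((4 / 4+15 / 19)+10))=-835770253615 / 56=-14924468814.55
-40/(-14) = 20/7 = 2.86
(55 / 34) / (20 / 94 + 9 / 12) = 1.68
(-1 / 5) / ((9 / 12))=-4 / 15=-0.27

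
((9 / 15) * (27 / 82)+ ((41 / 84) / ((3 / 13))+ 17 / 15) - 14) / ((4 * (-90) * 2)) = 545221 / 37195200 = 0.01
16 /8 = 2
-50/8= -25/4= -6.25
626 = 626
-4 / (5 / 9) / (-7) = 1.03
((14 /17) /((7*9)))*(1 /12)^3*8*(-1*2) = -0.00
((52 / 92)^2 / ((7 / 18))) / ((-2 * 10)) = -1521 / 37030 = -0.04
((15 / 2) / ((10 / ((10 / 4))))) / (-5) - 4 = -35 / 8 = -4.38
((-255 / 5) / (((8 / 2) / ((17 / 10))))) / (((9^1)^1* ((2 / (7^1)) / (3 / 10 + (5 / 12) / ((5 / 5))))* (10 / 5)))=-86989 / 28800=-3.02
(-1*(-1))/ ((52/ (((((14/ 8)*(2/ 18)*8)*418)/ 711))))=1463/ 83187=0.02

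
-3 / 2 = -1.50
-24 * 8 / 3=-64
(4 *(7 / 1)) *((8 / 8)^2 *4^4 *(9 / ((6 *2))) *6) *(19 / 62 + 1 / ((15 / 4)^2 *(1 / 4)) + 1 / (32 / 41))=46800656 / 775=60387.94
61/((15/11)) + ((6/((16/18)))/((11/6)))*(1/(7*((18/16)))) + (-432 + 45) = -394778/1155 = -341.80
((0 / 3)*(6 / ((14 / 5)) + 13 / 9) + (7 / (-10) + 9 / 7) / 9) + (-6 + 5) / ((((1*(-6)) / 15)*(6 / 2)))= 283 / 315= 0.90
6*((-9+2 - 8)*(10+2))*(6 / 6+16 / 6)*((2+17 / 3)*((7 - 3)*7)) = -850080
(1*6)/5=6/5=1.20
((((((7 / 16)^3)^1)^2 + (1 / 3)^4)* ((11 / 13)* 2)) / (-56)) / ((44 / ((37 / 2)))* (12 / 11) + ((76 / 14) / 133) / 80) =-374740152325 / 1662382535344128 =-0.00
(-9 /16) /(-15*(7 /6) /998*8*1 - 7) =4491 /57008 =0.08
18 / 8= 9 / 4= 2.25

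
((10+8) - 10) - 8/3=16/3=5.33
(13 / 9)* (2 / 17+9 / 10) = 2249 / 1530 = 1.47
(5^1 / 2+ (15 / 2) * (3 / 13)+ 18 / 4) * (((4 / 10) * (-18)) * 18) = -73548 / 65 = -1131.51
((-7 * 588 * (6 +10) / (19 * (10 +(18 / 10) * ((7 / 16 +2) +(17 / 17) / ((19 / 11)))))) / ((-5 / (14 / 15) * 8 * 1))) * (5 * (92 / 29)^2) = 5202448384 / 19723973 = 263.76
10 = 10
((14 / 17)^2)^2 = 38416 / 83521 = 0.46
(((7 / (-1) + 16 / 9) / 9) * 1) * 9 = -47 / 9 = -5.22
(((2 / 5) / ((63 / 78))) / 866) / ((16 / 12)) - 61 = -1848897 / 30310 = -61.00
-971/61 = -15.92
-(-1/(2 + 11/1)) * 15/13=15/169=0.09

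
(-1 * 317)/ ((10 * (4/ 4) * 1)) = -317/ 10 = -31.70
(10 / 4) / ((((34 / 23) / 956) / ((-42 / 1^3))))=-1154370 / 17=-67904.12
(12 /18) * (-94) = -188 /3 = -62.67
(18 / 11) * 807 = 14526 / 11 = 1320.55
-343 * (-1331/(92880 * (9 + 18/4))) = 456533/1253880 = 0.36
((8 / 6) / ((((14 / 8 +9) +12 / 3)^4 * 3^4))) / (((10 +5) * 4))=256 / 44167780845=0.00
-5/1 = -5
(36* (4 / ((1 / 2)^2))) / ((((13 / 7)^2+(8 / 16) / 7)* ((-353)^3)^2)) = 18816 / 222508226743830835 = 0.00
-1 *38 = -38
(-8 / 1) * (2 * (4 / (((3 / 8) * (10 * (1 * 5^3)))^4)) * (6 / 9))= -32768 / 37078857421875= -0.00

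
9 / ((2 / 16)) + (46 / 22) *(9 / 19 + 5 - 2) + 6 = 1620 / 19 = 85.26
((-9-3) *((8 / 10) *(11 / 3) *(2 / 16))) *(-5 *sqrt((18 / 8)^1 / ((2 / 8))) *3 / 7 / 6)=33 / 7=4.71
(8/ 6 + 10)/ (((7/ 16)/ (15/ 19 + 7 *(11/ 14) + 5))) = 38896/ 133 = 292.45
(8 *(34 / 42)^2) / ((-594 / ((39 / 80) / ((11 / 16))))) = -15028 / 2401245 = -0.01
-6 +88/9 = 3.78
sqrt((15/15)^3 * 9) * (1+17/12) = 29/4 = 7.25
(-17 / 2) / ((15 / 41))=-697 / 30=-23.23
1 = 1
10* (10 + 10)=200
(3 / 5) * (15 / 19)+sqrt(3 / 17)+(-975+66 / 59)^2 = sqrt(51) / 17+62729228268 / 66139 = 948445.79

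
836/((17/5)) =4180/17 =245.88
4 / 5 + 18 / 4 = 53 / 10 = 5.30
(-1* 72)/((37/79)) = -5688/37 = -153.73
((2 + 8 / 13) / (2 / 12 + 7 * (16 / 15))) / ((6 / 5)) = 0.29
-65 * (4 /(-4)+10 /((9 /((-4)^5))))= 666185 /9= 74020.56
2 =2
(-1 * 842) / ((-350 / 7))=421 / 25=16.84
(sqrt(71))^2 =71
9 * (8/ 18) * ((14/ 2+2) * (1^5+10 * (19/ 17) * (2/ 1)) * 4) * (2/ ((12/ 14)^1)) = 133392/ 17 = 7846.59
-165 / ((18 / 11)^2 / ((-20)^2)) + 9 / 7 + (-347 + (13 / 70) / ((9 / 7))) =-47238127 / 1890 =-24993.72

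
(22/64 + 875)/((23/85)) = 2380935/736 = 3234.97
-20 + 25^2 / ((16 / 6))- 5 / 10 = 1711 / 8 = 213.88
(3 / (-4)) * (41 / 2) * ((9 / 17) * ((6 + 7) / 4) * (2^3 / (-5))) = 14391 / 340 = 42.33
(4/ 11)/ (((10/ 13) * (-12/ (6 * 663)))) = -8619/ 55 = -156.71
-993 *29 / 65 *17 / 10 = -489549 / 650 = -753.15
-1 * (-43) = 43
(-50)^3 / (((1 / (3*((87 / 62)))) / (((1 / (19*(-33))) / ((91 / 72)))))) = 391500000 / 589589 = 664.02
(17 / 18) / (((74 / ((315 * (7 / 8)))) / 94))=330.67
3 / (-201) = -1 / 67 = -0.01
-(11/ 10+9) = -101/ 10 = -10.10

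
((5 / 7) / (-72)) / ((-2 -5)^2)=-5 / 24696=-0.00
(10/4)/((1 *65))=1/26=0.04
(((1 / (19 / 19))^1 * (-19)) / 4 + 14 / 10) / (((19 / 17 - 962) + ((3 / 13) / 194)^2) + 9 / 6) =1811147819 / 518681568225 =0.00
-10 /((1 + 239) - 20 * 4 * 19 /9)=-9 /64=-0.14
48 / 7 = 6.86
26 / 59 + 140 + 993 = 66873 / 59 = 1133.44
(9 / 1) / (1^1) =9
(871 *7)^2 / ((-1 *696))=-37173409 / 696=-53410.07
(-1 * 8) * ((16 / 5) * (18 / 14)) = -1152 / 35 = -32.91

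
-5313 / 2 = -2656.50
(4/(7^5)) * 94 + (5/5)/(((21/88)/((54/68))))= 3.35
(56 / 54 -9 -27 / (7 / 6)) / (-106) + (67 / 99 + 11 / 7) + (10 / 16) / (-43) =95788501 / 37904328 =2.53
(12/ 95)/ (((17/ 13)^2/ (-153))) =-18252/ 1615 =-11.30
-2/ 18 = -1/ 9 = -0.11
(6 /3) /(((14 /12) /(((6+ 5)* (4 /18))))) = 88 /21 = 4.19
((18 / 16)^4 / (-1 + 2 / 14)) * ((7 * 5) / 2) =-535815 / 16384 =-32.70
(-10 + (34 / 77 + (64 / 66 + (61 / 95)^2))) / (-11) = 17046049 / 22932525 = 0.74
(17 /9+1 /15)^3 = 681472 /91125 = 7.48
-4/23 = -0.17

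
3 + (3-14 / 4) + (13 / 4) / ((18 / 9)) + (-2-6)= -31 / 8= -3.88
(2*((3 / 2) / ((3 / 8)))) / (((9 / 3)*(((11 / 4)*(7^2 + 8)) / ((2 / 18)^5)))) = 32 / 111071169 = 0.00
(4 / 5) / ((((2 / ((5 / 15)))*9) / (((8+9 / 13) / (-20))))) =-0.01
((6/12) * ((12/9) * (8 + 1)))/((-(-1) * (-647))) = -6/647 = -0.01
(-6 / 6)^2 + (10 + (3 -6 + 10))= 18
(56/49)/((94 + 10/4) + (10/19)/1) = 304/25809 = 0.01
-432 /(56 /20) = -1080 /7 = -154.29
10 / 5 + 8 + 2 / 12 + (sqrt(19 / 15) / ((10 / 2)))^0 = 67 / 6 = 11.17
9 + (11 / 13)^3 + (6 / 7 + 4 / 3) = 544246 / 46137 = 11.80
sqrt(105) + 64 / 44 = 16 / 11 + sqrt(105) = 11.70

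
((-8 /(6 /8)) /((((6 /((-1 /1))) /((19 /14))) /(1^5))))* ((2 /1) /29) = 304 /1827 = 0.17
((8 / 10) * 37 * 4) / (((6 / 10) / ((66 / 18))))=6512 / 9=723.56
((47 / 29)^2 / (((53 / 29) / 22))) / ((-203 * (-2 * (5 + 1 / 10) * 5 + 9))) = 24299 / 6552231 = 0.00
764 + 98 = 862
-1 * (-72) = 72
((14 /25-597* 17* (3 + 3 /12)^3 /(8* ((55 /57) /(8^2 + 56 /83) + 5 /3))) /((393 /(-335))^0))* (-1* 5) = 15505243993 /119744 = 129486.60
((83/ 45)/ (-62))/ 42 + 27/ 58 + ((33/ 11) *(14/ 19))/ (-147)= 29040017/ 64566180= 0.45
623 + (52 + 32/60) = 10133/15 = 675.53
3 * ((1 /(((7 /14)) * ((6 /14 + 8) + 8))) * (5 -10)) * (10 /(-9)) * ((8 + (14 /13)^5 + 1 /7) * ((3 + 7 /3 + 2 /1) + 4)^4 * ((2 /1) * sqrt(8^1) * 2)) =5330049687933440 * sqrt(2) /2075156577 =3632414.36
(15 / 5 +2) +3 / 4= 23 / 4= 5.75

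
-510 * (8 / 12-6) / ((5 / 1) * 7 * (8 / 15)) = 1020 / 7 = 145.71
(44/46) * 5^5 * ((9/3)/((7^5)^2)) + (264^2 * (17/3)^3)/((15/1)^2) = 247183993743818494/4385428240725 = 56364.85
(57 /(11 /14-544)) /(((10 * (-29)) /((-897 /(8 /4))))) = -3059 /18850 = -0.16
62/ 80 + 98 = 3951/ 40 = 98.78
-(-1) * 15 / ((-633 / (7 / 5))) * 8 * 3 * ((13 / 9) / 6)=-364 / 1899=-0.19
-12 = -12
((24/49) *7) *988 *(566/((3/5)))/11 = 22368320/77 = 290497.66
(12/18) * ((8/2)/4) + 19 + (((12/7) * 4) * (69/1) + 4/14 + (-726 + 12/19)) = -92677/399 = -232.27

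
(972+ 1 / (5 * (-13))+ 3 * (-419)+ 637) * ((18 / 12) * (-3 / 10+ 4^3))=3363213 / 100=33632.13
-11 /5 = -2.20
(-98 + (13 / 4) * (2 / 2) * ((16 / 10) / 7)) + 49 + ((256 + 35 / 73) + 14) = 567778 / 2555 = 222.22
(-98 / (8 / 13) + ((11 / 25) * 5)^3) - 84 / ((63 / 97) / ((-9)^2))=-5312301 / 500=-10624.60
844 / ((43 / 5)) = 4220 / 43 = 98.14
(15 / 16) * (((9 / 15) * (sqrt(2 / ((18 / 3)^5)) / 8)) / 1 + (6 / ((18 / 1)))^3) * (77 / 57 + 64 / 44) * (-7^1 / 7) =-8795 / 90288 - 1759 * sqrt(3) / 963072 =-0.10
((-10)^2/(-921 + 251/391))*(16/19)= -31280/341867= -0.09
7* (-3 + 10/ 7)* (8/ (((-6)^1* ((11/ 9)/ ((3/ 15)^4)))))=0.02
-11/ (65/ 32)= -352/ 65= -5.42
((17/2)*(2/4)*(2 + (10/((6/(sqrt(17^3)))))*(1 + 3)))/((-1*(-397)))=17/794 + 1445*sqrt(17)/1191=5.02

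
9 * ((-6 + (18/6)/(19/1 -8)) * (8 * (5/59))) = -22680/649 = -34.95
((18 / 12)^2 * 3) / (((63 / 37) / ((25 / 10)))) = 555 / 56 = 9.91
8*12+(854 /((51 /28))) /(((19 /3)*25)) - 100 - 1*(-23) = 177337 /8075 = 21.96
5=5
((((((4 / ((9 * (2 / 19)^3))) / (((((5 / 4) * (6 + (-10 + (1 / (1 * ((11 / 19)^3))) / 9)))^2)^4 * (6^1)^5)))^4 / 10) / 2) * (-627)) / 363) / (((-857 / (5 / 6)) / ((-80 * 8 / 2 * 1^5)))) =-15835640401524353030033022599737689320467637653370145197961486695865251456244945941635546046174003369154564793651523322831207875514384987249967104 / 16960621472183751120202253985550564793696797349778713085939988110420581626204959848199148990954577310837225790724436254787203319650044663378287786845383234322071075439453125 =-0.00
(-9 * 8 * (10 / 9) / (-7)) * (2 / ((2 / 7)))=80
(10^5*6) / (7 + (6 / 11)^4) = 8784600000 / 103783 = 84643.92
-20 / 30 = -2 / 3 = -0.67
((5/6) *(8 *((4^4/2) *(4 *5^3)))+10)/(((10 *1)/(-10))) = -1280030/3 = -426676.67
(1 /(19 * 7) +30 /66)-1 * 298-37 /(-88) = -316133 /1064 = -297.12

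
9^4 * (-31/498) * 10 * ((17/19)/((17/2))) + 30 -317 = -1130569/1577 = -716.91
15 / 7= 2.14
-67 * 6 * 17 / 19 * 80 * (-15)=8200800 / 19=431621.05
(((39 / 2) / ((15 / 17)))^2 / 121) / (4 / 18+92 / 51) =7472673 / 3751000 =1.99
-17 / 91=-0.19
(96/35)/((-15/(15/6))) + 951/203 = 613/145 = 4.23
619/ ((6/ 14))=4333/ 3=1444.33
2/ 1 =2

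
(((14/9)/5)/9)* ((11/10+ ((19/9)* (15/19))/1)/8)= 581/48600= 0.01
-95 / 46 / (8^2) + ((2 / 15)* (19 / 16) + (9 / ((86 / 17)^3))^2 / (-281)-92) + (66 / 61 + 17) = -353089782242737432967 / 4784934014451661440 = -73.79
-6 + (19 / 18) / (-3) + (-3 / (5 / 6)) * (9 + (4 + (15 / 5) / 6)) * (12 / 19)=-190049 / 5130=-37.05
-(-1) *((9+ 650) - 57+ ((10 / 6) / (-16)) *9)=601.06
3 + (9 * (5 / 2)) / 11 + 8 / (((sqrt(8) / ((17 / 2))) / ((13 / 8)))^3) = 111 / 22 + 10793861 * sqrt(2) / 16384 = 936.74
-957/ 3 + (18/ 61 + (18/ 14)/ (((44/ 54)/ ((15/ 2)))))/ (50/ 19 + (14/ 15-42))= -319.32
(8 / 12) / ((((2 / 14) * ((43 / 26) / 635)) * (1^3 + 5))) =115570 / 387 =298.63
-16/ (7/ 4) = -64/ 7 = -9.14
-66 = -66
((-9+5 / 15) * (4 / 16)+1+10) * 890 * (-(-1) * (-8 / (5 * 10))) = -18868 / 15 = -1257.87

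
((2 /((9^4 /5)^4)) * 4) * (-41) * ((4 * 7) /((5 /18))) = -2296000 /205891132094649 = -0.00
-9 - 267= -276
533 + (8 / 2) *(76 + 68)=1109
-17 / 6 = -2.83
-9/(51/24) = -72/17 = -4.24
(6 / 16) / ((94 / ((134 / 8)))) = 201 / 3008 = 0.07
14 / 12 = 7 / 6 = 1.17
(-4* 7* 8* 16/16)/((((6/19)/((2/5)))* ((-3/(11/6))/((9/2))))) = 11704/15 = 780.27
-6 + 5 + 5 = 4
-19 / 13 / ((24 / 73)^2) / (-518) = 101251 / 3878784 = 0.03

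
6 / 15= 2 / 5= 0.40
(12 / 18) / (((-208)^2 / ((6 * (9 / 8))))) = 9 / 86528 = 0.00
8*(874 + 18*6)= 7856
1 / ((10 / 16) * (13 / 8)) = 64 / 65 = 0.98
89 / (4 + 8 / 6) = 267 / 16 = 16.69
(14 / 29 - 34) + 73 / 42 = -38707 / 1218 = -31.78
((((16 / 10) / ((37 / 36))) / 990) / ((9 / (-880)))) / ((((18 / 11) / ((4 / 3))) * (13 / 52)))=-22528 / 44955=-0.50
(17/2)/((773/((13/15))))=221/23190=0.01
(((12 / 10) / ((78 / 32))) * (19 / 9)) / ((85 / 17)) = 608 / 2925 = 0.21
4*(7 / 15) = 28 / 15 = 1.87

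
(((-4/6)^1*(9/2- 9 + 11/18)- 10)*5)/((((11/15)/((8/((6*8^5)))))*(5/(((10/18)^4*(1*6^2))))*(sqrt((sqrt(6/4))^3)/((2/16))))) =-78125*2^(3/4)*3^(1/4)/1330255872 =-0.00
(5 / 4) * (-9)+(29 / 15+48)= 2321 / 60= 38.68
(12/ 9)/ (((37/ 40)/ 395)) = 63200/ 111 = 569.37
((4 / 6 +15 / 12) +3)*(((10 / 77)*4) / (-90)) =-0.03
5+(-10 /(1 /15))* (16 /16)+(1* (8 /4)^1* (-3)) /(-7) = -1009 /7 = -144.14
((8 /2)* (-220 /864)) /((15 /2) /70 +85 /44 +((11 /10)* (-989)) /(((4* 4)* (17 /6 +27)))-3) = 30322600 /96463683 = 0.31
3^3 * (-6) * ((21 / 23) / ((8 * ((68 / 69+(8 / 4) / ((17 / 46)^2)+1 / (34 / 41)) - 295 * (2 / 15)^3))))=-331822575 / 289586314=-1.15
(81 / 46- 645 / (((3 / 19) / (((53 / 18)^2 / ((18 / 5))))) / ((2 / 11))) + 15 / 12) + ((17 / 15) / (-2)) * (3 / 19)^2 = -1188941888867 / 665817570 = -1785.69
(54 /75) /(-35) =-18 /875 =-0.02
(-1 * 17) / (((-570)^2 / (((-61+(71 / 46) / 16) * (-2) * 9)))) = -30481 / 531392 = -0.06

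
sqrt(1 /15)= sqrt(15) /15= 0.26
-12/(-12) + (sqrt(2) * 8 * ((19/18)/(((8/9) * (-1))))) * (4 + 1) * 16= 1 - 760 * sqrt(2)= -1073.80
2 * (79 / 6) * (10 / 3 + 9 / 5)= 6083 / 45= 135.18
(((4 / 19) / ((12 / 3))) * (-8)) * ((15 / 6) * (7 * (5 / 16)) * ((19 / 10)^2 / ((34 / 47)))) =-6251 / 544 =-11.49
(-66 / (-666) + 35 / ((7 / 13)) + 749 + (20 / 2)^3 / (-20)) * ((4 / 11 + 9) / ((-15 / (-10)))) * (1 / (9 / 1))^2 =17471890 / 296703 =58.89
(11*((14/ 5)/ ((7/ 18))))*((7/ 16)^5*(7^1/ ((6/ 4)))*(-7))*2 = -27176919/ 327680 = -82.94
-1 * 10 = -10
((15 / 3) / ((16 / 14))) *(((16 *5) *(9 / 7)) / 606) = 75 / 101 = 0.74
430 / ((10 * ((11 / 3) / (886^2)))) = 101264484 / 11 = 9205862.18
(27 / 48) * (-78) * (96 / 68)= -1053 / 17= -61.94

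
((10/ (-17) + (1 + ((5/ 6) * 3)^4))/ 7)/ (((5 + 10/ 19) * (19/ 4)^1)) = 3579/ 16660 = 0.21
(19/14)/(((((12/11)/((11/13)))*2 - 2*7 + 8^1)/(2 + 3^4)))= -190817/5796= -32.92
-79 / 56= -1.41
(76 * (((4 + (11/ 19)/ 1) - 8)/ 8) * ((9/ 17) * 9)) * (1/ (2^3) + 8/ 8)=-47385/ 272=-174.21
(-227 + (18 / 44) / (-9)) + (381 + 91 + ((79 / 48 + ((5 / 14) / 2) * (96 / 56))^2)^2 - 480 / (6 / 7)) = -101164329326023477 / 336621580517376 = -300.53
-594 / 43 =-13.81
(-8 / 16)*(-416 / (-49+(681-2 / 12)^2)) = 576 / 1283497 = 0.00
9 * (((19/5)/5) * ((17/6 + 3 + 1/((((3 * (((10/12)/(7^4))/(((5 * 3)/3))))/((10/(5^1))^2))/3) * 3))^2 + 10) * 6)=15150794311.86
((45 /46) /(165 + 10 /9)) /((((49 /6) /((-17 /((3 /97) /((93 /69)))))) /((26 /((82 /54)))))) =-223594506 /24443503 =-9.15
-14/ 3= -4.67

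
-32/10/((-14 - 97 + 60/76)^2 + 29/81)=-0.00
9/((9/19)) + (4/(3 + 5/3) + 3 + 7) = 29.86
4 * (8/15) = 32/15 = 2.13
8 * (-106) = -848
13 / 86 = 0.15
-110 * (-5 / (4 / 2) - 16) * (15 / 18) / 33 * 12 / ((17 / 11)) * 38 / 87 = 773300 / 4437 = 174.28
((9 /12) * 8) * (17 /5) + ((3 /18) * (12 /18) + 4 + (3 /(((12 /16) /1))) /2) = 1193 /45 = 26.51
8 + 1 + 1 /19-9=1 /19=0.05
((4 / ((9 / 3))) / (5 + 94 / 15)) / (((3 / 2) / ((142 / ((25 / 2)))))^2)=6.79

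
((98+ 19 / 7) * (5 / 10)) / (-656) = -705 / 9184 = -0.08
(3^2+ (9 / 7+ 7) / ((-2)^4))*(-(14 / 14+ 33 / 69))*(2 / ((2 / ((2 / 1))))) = -28.14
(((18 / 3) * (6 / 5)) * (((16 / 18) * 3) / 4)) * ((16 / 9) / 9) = 128 / 135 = 0.95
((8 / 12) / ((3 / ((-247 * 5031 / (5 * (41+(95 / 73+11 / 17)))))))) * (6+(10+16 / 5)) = -32898929856 / 1332475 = -24690.09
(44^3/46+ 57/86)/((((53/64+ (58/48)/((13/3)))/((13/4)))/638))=3160670818448/910869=3469951.02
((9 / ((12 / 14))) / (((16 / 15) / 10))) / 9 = 10.94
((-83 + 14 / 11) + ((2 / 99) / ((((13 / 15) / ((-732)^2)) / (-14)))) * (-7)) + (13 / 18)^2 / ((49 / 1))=2778683477195 / 2270268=1223945.14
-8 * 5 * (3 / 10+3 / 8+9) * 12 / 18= -258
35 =35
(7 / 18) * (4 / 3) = 14 / 27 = 0.52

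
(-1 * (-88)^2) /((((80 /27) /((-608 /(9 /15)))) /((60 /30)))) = 5296896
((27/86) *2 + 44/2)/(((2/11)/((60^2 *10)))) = 192654000/43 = 4480325.58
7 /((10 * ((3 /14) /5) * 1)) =49 /3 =16.33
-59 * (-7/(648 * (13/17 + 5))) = 1003/9072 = 0.11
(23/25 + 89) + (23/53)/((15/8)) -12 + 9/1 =87.15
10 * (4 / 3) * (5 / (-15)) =-40 / 9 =-4.44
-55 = -55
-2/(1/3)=-6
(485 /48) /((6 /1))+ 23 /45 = 3161 /1440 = 2.20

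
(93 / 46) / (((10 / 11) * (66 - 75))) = -341 / 1380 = -0.25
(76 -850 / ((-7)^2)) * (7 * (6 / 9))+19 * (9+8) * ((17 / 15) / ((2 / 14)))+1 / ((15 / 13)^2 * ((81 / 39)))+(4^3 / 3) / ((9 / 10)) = 121631974 / 42525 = 2860.25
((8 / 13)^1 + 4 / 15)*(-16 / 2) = -1376 / 195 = -7.06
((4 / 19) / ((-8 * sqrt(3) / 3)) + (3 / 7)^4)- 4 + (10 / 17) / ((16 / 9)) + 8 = 1425205 / 326536- sqrt(3) / 38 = 4.32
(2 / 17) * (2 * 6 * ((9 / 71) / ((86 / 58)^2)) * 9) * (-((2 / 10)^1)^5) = -1634904 / 6974196875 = -0.00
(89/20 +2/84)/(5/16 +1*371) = 7516/623805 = 0.01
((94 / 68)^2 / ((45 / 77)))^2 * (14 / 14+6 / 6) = 28931628649 / 1353040200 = 21.38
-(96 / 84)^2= -64 / 49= -1.31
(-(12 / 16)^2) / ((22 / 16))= -9 / 22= -0.41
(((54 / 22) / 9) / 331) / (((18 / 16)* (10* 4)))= 1 / 54615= 0.00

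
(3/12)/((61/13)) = 13/244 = 0.05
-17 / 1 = -17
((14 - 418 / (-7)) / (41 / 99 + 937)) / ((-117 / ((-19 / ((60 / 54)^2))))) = 2183841 / 211129100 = 0.01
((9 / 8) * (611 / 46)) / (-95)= -5499 / 34960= -0.16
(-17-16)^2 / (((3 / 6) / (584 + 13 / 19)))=24195402 / 19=1273442.21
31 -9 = 22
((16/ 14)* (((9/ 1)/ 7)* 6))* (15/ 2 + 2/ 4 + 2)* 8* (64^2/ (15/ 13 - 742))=-1840250880/ 471919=-3899.51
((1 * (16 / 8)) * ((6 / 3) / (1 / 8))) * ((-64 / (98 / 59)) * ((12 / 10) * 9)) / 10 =-1631232 / 1225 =-1331.62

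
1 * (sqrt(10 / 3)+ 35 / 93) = 35 / 93+ sqrt(30) / 3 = 2.20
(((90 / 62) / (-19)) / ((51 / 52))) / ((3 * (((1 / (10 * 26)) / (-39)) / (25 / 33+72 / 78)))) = 48739600 / 110143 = 442.51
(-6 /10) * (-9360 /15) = 1872 /5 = 374.40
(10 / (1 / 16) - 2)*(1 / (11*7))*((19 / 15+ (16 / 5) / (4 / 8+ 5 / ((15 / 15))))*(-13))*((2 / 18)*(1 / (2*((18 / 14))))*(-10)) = 626470 / 29403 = 21.31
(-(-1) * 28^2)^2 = 614656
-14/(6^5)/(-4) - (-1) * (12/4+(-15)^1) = -186617/15552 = -12.00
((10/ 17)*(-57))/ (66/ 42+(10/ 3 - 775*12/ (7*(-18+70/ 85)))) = -436905/ 1071799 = -0.41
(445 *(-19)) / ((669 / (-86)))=727130 / 669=1086.89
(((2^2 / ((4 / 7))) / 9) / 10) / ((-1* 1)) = -7 / 90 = -0.08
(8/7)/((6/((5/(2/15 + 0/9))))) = 50/7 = 7.14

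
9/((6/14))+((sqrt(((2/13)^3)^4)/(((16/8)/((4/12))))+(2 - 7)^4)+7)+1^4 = 9470199290/14480427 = 654.00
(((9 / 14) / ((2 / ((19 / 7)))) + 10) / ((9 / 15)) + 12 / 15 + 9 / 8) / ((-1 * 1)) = -117869 / 5880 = -20.05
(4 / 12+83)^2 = 62500 / 9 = 6944.44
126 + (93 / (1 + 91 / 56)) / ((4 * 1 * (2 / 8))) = 1130 / 7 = 161.43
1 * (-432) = -432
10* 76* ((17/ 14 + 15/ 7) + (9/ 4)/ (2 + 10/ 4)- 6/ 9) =2424.76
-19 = -19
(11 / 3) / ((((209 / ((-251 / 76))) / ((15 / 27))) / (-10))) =6275 / 19494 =0.32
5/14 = 0.36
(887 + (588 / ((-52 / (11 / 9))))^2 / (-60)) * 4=80657099 / 22815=3535.27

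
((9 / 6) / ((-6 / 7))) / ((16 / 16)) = -7 / 4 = -1.75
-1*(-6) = 6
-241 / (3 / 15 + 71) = -3.38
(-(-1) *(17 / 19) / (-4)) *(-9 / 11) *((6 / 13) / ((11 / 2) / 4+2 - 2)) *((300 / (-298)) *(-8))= 2203200 / 4453163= 0.49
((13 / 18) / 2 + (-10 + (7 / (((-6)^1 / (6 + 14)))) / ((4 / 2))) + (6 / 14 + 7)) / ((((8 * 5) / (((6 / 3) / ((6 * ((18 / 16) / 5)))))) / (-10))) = 17485 / 3402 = 5.14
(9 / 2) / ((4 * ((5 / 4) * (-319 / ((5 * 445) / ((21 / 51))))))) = -68085 / 4466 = -15.25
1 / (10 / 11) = 11 / 10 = 1.10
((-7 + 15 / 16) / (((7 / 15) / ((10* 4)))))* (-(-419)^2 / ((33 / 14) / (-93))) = -39593394525 / 11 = -3599399502.27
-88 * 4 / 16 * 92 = -2024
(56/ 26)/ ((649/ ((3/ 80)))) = 21/ 168740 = 0.00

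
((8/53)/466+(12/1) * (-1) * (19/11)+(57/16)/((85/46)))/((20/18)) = -15628266999/923705200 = -16.92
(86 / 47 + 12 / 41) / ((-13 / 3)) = -12270 / 25051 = -0.49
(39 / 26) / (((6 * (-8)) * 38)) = -1 / 1216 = -0.00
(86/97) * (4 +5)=7.98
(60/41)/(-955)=-12/7831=-0.00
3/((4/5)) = 15/4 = 3.75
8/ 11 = 0.73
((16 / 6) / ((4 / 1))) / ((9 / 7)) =0.52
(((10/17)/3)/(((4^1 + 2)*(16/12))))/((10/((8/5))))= 1/255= 0.00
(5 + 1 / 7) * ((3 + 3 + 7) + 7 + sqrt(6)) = 36 * sqrt(6) / 7 + 720 / 7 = 115.45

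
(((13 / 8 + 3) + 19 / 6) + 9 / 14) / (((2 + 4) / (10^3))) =177125 / 126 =1405.75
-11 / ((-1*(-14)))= -11 / 14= -0.79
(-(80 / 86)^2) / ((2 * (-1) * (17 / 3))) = 2400 / 31433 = 0.08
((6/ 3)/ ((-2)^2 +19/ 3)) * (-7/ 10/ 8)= -0.02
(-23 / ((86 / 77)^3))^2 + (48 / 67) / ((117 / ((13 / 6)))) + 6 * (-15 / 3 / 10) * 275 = -552.46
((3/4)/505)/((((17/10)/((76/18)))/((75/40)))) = 95/13736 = 0.01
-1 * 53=-53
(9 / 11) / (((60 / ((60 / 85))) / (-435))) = -783 / 187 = -4.19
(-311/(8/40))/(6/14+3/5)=-54425/36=-1511.81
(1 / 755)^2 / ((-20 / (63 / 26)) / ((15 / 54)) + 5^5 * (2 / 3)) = 21 / 24582898150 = 0.00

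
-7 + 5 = -2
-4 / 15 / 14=-2 / 105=-0.02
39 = 39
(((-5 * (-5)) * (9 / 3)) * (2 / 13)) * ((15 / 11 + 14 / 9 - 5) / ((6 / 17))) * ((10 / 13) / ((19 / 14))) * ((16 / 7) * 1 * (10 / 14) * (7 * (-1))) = 140080000 / 317889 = 440.66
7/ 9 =0.78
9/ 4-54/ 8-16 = -20.50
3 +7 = 10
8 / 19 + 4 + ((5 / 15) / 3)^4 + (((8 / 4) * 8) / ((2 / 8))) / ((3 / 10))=27145063 / 124659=217.75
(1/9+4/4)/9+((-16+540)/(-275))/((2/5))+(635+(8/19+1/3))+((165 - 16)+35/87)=1915937768/2454705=780.52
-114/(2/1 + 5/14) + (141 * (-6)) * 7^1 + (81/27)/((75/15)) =-328337/55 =-5969.76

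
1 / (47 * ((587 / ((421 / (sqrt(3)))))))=421 * sqrt(3) / 82767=0.01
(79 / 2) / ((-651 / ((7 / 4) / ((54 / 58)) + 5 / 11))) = -219067 / 1546776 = -0.14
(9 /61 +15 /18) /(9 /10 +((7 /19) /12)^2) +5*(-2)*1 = -127293650 /14284553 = -8.91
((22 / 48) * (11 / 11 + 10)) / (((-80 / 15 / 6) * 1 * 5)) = -363 / 320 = -1.13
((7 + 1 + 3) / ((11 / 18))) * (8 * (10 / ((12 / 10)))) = 1200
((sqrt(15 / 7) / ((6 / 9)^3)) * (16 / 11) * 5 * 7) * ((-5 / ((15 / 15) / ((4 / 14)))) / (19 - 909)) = 270 * sqrt(105) / 6853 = 0.40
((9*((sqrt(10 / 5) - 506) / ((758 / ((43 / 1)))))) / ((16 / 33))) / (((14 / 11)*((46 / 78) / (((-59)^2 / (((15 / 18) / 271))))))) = -170556961786497 / 212240 + 15505178344227*sqrt(2) / 9763040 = -801358245.86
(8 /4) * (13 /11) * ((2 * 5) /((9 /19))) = 4940 /99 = 49.90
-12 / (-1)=12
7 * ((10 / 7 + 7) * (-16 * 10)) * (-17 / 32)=5015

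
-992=-992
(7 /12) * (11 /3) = 77 /36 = 2.14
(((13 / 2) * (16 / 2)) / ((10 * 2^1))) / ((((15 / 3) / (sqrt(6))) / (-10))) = -26 * sqrt(6) / 5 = -12.74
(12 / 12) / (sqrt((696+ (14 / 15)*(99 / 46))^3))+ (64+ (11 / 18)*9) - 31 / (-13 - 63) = 115*sqrt(113965) / 715937049+ 5313 / 76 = 69.91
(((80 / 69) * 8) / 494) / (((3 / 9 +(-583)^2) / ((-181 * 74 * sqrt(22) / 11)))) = -1071520 * sqrt(22) / 15930018247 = -0.00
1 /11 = 0.09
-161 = -161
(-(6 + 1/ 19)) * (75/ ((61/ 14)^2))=-1690500/ 70699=-23.91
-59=-59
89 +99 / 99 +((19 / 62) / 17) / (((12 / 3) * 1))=90.00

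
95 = 95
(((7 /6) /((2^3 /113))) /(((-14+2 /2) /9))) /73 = -2373 /15184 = -0.16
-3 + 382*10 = 3817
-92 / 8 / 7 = -23 / 14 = -1.64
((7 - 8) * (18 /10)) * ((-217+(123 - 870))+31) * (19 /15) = 53181 /25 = 2127.24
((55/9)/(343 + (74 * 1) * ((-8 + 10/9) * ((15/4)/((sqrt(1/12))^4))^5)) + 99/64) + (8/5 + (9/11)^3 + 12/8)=466091274744273889057901/89726399749728989184960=5.19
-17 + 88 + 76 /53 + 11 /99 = 34604 /477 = 72.55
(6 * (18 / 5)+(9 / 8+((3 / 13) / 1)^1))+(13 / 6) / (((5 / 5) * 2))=37501 / 1560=24.04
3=3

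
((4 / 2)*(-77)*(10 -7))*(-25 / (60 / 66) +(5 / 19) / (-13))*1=3140445 / 247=12714.35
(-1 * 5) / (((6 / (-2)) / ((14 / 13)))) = 70 / 39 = 1.79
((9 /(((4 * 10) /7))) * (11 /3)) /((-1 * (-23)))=231 /920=0.25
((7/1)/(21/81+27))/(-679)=-27/71392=-0.00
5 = 5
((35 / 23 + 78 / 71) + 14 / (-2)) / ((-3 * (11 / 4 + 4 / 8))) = 9536 / 21229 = 0.45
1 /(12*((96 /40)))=5 /144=0.03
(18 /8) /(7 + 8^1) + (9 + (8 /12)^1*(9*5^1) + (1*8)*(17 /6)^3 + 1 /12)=59723 /270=221.20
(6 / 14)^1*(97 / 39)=97 / 91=1.07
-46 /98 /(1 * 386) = -23 /18914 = -0.00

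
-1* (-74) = 74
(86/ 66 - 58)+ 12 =-44.70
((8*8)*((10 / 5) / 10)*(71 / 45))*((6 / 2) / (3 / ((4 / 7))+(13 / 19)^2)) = 6561536 / 619275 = 10.60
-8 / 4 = -2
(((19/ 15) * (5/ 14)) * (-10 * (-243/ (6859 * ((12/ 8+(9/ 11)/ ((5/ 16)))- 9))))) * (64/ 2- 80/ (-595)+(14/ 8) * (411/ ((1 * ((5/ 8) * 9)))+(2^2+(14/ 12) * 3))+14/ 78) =-838177065/ 147317716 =-5.69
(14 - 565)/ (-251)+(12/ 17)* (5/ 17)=174299/ 72539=2.40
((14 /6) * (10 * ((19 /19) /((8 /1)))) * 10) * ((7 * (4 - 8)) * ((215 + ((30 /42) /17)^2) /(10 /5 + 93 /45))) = -761160000 /17629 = -43176.58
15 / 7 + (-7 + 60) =386 / 7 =55.14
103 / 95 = 1.08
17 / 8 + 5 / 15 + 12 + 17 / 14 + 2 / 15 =13277 / 840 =15.81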